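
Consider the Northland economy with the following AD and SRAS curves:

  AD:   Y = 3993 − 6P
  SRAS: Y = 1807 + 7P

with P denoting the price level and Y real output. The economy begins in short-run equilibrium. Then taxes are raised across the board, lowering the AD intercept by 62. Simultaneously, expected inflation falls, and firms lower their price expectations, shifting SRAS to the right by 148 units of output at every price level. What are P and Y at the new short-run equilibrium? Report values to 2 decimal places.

After both shocks: AD is Y = 3931 − 6P and SRAS is Y = 1955 + 7P.
Setting them equal: 1976 = 13P, so P = 152.00.
Substituting into AD, Y = 3019.00.

P = 152.00, Y = 3019.00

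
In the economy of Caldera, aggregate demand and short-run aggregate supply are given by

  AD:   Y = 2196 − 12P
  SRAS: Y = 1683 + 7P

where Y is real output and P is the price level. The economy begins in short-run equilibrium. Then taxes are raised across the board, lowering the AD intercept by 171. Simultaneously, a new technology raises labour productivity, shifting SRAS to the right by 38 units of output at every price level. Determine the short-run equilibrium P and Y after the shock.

After both shocks: AD is Y = 2025 − 12P and SRAS is Y = 1721 + 7P.
Setting them equal: 304 = 19P, so P = 16.
Y = 2025 − 12·16 = 1833.

P = 16, Y = 1833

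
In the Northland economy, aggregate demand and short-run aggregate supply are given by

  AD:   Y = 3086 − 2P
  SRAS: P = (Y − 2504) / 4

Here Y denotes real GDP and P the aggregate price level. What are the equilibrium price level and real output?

Rearrange SRAS to Y = 2504 + 4P.
Set AD = SRAS: 3086 − 2P = 2504 + 4P, so 582 = 6P and P = 97.
Then Y = 3086 − 2·97 = 2892.

P = 97, Y = 2892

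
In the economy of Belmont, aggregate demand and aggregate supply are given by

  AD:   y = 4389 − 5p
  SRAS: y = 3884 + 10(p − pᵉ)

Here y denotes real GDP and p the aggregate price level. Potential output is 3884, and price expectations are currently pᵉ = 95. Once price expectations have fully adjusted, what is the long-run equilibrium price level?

Long-run p = 101

Short run: with pᵉ = 95, SRAS is y = 2934 + 10p. Setting AD = SRAS gives 1455 = 15p, so p = 97 and y = 4389 − 5·97 = 3904.
Output 3904 is above potential 3884, so over time expected prices rise and SRAS shifts left until y returns to 3884.
Long run: y = 3884 on the AD curve gives 3884 = 4389 − 5p, so p = 101.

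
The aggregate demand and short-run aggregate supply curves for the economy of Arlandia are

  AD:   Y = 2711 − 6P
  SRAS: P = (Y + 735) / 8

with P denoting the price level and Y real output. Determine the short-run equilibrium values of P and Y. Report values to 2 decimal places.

Rearrange SRAS to Y = 8P − 735.
Set AD = SRAS: 2711 − 6P = 8P − 735, so 3446 = 14P and P = 246.14.
Substituting into AD, Y = 2711 − 6P = 1234.14.

P = 246.14, Y = 1234.14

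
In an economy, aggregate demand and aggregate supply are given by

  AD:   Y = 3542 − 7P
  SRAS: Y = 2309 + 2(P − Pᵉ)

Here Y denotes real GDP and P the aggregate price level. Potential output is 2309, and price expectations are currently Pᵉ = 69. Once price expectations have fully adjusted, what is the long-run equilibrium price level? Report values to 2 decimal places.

Long-run P = 176.14

Short run: with Pᵉ = 69, SRAS is Y = 2171 + 2P. Setting AD = SRAS gives 1371 = 9P, so P = 152.33 and Y = 3542 − 7P = 2475.67.
Output 2475.67 is above potential 2309, so over time expected prices rise and SRAS shifts left until Y returns to 2309.
Long run: Y = 2309 on the AD curve gives 2309 = 3542 − 7P, so P = 176.14.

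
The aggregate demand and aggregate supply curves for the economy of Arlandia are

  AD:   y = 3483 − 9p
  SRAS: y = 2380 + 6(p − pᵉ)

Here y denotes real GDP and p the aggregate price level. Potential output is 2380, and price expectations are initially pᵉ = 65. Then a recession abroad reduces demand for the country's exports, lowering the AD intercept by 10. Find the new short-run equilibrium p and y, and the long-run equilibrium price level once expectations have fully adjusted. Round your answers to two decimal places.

Short run: p = 98.87, y = 2583.20. Long run: p = 121.44.

AD shifts left: new AD is y = 3473 − 9p. With pᵉ = 65, SRAS is y = 1990 + 6p.
Short run: 3473 − 9p = 1990 + 6p gives 1483 = 15p, so p = 98.87 and y = 3473 − 9p = 2583.20.
y = 2583.20 is above potential 2380; expectations adjust and SRAS shifts left until y = 2380.
Long run: on the new AD curve, 2380 = 3473 − 9p gives p = 121.44.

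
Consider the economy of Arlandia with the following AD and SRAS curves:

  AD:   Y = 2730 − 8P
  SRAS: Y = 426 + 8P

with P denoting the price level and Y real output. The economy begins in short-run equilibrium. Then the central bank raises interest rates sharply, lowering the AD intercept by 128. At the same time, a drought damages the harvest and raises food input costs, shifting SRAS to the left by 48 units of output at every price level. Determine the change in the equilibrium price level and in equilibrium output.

ΔP = -5, ΔY = -88

After both shocks: AD is Y = 2602 − 8P and SRAS is Y = 378 + 8P.
Setting them equal: 2224 = 16P, so P = 139.
Y = 2602 − 8·139 = 1490.
Initially P = 144, Y = 1578, so ΔP = -5 and ΔY = -88.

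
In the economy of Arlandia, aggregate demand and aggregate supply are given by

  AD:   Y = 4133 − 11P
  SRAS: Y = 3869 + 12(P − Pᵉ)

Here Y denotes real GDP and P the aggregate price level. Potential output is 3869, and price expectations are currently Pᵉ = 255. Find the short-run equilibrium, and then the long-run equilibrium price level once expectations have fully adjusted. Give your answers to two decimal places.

Short run: with Pᵉ = 255, SRAS is Y = 809 + 12P. Setting AD = SRAS gives 3324 = 23P, so P = 144.52 and Y = 4133 − 11P = 2543.26.
Output 2543.26 is below potential 3869, so over time expected prices fall and SRAS shifts right until Y returns to 3869.
Long run: Y = 3869 on the AD curve gives 3869 = 4133 − 11P, so P = 24.00.

Short run: P = 144.52, Y = 2543.26. Long run: P = 24.00.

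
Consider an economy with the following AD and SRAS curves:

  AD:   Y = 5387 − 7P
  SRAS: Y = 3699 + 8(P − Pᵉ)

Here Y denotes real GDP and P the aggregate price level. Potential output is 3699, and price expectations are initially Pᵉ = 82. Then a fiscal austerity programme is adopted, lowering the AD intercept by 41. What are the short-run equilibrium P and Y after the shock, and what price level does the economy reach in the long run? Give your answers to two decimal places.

AD shifts left: new AD is Y = 5346 − 7P. With Pᵉ = 82, SRAS is Y = 3043 + 8P.
Short run: 5346 − 7P = 3043 + 8P gives 2303 = 15P, so P = 153.53 and Y = 5346 − 7P = 4271.27.
Y = 4271.27 is above potential 3699; expectations adjust and SRAS shifts left until Y = 3699.
Long run: on the new AD curve, 3699 = 5346 − 7P gives P = 235.29.

Short run: P = 153.53, Y = 4271.27. Long run: P = 235.29.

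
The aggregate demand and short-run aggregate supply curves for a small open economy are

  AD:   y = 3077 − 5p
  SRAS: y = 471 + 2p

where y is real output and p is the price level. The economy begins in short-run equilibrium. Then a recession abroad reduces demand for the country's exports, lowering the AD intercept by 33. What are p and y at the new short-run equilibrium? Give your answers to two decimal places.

This is a negative demand shock: AD shifts left.
New AD: y = 3044 − 5p.
Set AD = SRAS: 3044 − 5p = 471 + 2p, so 2573 = 7p and p = 367.57.
Substituting into AD, y = 1206.14.

p = 367.57, y = 1206.14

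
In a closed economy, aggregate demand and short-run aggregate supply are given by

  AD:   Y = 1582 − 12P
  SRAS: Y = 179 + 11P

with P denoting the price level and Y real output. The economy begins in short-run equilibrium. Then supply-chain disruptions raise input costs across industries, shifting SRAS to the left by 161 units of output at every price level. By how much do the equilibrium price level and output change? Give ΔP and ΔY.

ΔP = +7, ΔY = -84

This is a negative supply shock: SRAS shifts left.
New SRAS: Y = 18 + 11P.
Set AD = SRAS: 1582 − 12P = 18 + 11P, so 1564 = 23P and P = 68.
Y = 1582 − 12·68 = 766.
Initially P = 61, Y = 850, so ΔP = +7 and ΔY = -84.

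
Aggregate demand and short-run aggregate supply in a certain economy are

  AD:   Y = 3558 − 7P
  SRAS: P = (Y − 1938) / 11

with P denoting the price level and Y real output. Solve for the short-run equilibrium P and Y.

Rearrange SRAS to Y = 1938 + 11P.
Set AD = SRAS: 3558 − 7P = 1938 + 11P, so 1620 = 18P and P = 90.
Then Y = 3558 − 7·90 = 2928.

P = 90, Y = 2928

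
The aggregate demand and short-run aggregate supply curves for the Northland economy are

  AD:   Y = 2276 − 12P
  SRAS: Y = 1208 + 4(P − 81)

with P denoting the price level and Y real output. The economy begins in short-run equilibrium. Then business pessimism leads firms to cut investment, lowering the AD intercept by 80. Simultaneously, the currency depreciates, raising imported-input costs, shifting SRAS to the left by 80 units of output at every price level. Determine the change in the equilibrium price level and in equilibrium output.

ΔP = +0, ΔY = -80

After both shocks: AD is Y = 2196 − 12P and SRAS is Y = 804 + 4P.
Setting them equal: 1392 = 16P, so P = 87.
Y = 2196 − 12·87 = 1152.
Initially P = 87, Y = 1232, so ΔP = +0 and ΔY = -80.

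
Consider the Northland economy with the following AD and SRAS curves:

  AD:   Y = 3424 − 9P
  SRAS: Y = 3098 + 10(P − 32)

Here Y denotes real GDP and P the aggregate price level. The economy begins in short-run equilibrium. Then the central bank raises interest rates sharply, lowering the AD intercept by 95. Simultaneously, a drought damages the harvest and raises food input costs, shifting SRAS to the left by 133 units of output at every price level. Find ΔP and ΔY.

ΔP = +2, ΔY = -113

After both shocks: AD is Y = 3329 − 9P and SRAS is Y = 2645 + 10P.
Setting them equal: 684 = 19P, so P = 36.
Y = 3329 − 9·36 = 3005.
Initially P = 34, Y = 3118, so ΔP = +2 and ΔY = -113.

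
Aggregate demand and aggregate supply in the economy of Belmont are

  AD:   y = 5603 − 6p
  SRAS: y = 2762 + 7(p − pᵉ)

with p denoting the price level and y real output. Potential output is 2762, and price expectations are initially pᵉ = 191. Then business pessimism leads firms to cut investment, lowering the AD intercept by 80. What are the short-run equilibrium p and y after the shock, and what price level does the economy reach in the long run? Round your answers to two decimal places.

Short run: p = 315.23, y = 3631.62. Long run: p = 460.17.

AD shifts left: new AD is y = 5523 − 6p. With pᵉ = 191, SRAS is y = 1425 + 7p.
Short run: 5523 − 6p = 1425 + 7p gives 4098 = 13p, so p = 315.23 and y = 5523 − 6p = 3631.62.
y = 3631.62 is above potential 2762; expectations adjust and SRAS shifts left until y = 2762.
Long run: on the new AD curve, 2762 = 5523 − 6p gives p = 460.17.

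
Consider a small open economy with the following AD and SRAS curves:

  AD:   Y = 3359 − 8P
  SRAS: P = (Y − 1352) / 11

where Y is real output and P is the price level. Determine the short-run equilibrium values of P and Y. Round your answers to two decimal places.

Rearrange SRAS to Y = 1352 + 11P.
Set AD = SRAS: 3359 − 8P = 1352 + 11P, so 2007 = 19P and P = 105.63.
Substituting into AD, Y = 3359 − 8P = 2513.95.

P = 105.63, Y = 2513.95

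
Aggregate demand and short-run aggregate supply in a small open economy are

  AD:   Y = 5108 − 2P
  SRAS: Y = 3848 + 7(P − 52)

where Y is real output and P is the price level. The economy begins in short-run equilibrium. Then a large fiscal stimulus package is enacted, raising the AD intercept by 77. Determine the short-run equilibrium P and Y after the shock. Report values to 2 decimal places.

P = 189.00, Y = 4807.00

This is a positive demand shock: AD shifts right.
New AD: Y = 5185 − 2P.
SRAS can be written Y = 3484 + 7P.
Set AD = SRAS: 5185 − 2P = 3484 + 7P, so 1701 = 9P and P = 189.00.
Substituting into AD, Y = 4807.00.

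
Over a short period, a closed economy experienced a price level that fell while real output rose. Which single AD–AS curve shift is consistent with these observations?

SRAS shifted right

P fell and Y rose. An AD shift moves P and Y in the same direction; an SRAS shift moves them in opposite directions.
Here P and Y moved in opposite directions, so the SRAS curve shifted.
Since Y rose, SRAS shifted right.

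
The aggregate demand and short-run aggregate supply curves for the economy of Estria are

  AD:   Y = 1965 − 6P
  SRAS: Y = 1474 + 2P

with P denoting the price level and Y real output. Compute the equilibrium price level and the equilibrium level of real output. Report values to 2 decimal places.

Set AD = SRAS: 1965 − 6P = 1474 + 2P, so 491 = 8P and P = 61.38.
Substituting into AD, Y = 1965 − 6P = 1596.75.

P = 61.38, Y = 1596.75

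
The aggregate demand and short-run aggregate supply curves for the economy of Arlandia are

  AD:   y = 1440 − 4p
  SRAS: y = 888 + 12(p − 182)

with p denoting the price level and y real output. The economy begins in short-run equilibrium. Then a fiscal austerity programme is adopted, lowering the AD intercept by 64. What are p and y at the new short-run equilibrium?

This is a negative demand shock: AD shifts left.
New AD: y = 1376 − 4p.
SRAS can be written y = 12p − 1296.
Set AD = SRAS: 1376 − 4p = 12p − 1296, so 2672 = 16p and p = 167.
y = 1376 − 4·167 = 708.

p = 167, y = 708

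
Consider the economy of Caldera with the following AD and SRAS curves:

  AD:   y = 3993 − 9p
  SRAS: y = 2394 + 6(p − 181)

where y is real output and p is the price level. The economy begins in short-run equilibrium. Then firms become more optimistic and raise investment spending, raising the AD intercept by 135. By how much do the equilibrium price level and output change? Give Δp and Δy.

Δp = +9, Δy = +54

This is a positive demand shock: AD shifts right.
New AD: y = 4128 − 9p.
SRAS can be written y = 1308 + 6p.
Set AD = SRAS: 4128 − 9p = 1308 + 6p, so 2820 = 15p and p = 188.
y = 4128 − 9·188 = 2436.
Initially p = 179, y = 2382, so Δp = +9 and Δy = +54.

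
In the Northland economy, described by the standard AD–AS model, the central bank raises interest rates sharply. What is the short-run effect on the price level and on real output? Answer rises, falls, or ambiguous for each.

Price level: falls; output: falls

This is a negative demand shock: AD shifts left.
Moving along the upward-sloping SRAS curve, P falls and Y falls.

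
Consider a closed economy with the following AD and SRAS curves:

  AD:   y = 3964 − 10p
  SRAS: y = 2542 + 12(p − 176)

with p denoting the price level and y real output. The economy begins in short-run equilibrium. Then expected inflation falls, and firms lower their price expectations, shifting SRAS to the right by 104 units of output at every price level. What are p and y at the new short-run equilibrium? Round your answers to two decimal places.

This is a positive supply shock: SRAS shifts right.
New SRAS: y = 534 + 12p.
Set AD = SRAS: 3964 − 10p = 534 + 12p, so 3430 = 22p and p = 155.91.
Substituting into AD, y = 2404.91.

p = 155.91, y = 2404.91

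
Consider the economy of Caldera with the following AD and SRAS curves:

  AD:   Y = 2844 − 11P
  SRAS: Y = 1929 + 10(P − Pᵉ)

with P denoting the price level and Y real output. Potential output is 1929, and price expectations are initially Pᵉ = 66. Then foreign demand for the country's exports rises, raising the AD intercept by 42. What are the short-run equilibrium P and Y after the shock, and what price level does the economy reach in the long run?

Short run: P = 77, Y = 2039. Long run: P = 87.

AD shifts right: new AD is Y = 2886 − 11P. With Pᵉ = 66, SRAS is Y = 1269 + 10P.
Short run: 2886 − 11P = 1269 + 10P gives 1617 = 21P, so P = 77 and Y = 2886 − 11·77 = 2039.
Y = 2039 is above potential 1929; expectations adjust and SRAS shifts left until Y = 1929.
Long run: on the new AD curve, 1929 = 2886 − 11P gives P = 87.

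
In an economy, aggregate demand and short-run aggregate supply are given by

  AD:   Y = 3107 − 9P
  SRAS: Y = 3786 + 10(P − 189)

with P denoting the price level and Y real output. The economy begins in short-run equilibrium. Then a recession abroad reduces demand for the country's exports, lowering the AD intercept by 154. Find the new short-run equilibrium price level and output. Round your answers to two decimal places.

P = 55.63, Y = 2452.32

This is a negative demand shock: AD shifts left.
New AD: Y = 2953 − 9P.
SRAS can be written Y = 1896 + 10P.
Set AD = SRAS: 2953 − 9P = 1896 + 10P, so 1057 = 19P and P = 55.63.
Substituting into AD, Y = 2452.32.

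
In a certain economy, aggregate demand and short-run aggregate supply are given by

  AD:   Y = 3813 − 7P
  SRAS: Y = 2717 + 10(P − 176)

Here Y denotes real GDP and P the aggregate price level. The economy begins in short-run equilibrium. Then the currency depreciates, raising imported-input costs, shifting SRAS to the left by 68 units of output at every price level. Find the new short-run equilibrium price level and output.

P = 172, Y = 2609

This is a negative supply shock: SRAS shifts left.
New SRAS: Y = 889 + 10P.
Set AD = SRAS: 3813 − 7P = 889 + 10P, so 2924 = 17P and P = 172.
Y = 3813 − 7·172 = 2609.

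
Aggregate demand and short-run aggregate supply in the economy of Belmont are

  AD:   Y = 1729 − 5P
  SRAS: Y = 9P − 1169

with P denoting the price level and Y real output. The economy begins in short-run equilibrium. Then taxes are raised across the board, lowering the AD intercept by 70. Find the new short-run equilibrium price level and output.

This is a negative demand shock: AD shifts left.
New AD: Y = 1659 − 5P.
Set AD = SRAS: 1659 − 5P = 9P − 1169, so 2828 = 14P and P = 202.
Y = 1659 − 5·202 = 649.

P = 202, Y = 649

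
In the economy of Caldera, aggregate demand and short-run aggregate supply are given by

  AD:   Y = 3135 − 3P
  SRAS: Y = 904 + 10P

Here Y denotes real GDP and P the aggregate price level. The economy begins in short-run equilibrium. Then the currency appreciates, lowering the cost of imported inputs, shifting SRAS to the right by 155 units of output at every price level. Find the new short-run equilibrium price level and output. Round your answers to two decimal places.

This is a positive supply shock: SRAS shifts right.
New SRAS: Y = 1059 + 10P.
Set AD = SRAS: 3135 − 3P = 1059 + 10P, so 2076 = 13P and P = 159.69.
Substituting into AD, Y = 2655.92.

P = 159.69, Y = 2655.92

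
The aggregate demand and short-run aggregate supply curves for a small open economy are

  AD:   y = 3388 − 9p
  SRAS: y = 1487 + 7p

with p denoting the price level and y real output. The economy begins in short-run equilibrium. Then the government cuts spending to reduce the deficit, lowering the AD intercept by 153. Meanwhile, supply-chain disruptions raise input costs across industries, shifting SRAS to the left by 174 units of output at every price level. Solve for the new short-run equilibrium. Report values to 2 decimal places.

After both shocks: AD is y = 3235 − 9p and SRAS is y = 1313 + 7p.
Setting them equal: 1922 = 16p, so p = 120.13.
Substituting into AD, y = 2153.88.

p = 120.13, y = 2153.88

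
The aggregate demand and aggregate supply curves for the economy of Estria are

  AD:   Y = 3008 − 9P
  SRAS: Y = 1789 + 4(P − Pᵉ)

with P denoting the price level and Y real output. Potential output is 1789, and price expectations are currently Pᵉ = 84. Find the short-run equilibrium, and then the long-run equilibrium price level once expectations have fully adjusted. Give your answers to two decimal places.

Short run: with Pᵉ = 84, SRAS is Y = 1453 + 4P. Setting AD = SRAS gives 1555 = 13P, so P = 119.62 and Y = 3008 − 9P = 1931.46.
Output 1931.46 is above potential 1789, so over time expected prices rise and SRAS shifts left until Y returns to 1789.
Long run: Y = 1789 on the AD curve gives 1789 = 3008 − 9P, so P = 135.44.

Short run: P = 119.62, Y = 1931.46. Long run: P = 135.44.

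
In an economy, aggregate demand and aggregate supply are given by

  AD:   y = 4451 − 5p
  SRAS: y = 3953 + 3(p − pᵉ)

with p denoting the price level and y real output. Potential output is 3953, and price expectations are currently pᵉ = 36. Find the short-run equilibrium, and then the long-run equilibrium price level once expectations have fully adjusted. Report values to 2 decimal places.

Short run: with pᵉ = 36, SRAS is y = 3845 + 3p. Setting AD = SRAS gives 606 = 8p, so p = 75.75 and y = 4451 − 5p = 4072.25.
Output 4072.25 is above potential 3953, so over time expected prices rise and SRAS shifts left until y returns to 3953.
Long run: y = 3953 on the AD curve gives 3953 = 4451 − 5p, so p = 99.60.

Short run: p = 75.75, y = 4072.25. Long run: p = 99.60.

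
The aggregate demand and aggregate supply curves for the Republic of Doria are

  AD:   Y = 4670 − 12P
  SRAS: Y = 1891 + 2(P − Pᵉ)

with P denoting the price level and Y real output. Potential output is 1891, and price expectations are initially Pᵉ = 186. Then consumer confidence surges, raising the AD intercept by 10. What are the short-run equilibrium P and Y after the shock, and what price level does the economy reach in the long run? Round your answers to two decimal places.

AD shifts right: new AD is Y = 4680 − 12P. With Pᵉ = 186, SRAS is Y = 1519 + 2P.
Short run: 4680 − 12P = 1519 + 2P gives 3161 = 14P, so P = 225.79 and Y = 4680 − 12P = 1970.57.
Y = 1970.57 is above potential 1891; expectations adjust and SRAS shifts left until Y = 1891.
Long run: on the new AD curve, 1891 = 4680 − 12P gives P = 232.42.

Short run: P = 225.79, Y = 1970.57. Long run: P = 232.42.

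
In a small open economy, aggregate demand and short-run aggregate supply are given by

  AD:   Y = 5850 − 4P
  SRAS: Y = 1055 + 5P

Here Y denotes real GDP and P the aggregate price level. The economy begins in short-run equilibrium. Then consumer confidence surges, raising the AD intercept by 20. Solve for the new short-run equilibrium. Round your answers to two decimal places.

P = 535.00, Y = 3730.00

This is a positive demand shock: AD shifts right.
New AD: Y = 5870 − 4P.
Set AD = SRAS: 5870 − 4P = 1055 + 5P, so 4815 = 9P and P = 535.00.
Substituting into AD, Y = 3730.00.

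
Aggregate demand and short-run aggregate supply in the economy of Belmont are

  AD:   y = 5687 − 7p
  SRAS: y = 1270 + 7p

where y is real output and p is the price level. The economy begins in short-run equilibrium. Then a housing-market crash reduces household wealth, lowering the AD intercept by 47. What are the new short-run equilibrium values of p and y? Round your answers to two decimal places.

p = 312.14, y = 3455.00

This is a negative demand shock: AD shifts left.
New AD: y = 5640 − 7p.
Set AD = SRAS: 5640 − 7p = 1270 + 7p, so 4370 = 14p and p = 312.14.
Substituting into AD, y = 3455.00.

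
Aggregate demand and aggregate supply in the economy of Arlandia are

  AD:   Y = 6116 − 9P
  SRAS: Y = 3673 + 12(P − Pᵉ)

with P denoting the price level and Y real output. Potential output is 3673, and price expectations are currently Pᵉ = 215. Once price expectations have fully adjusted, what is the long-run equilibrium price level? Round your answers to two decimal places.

Long-run P = 271.44

Short run: with Pᵉ = 215, SRAS is Y = 1093 + 12P. Setting AD = SRAS gives 5023 = 21P, so P = 239.19 and Y = 6116 − 9P = 3963.29.
Output 3963.29 is above potential 3673, so over time expected prices rise and SRAS shifts left until Y returns to 3673.
Long run: Y = 3673 on the AD curve gives 3673 = 6116 − 9P, so P = 271.44.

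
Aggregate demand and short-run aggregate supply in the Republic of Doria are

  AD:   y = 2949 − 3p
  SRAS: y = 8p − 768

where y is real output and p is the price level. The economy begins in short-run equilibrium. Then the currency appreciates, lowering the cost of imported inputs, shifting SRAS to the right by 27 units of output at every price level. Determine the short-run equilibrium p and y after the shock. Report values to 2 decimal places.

p = 335.45, y = 1942.64

This is a positive supply shock: SRAS shifts right.
New SRAS: y = 8p − 741.
Set AD = SRAS: 2949 − 3p = 8p − 741, so 3690 = 11p and p = 335.45.
Substituting into AD, y = 1942.64.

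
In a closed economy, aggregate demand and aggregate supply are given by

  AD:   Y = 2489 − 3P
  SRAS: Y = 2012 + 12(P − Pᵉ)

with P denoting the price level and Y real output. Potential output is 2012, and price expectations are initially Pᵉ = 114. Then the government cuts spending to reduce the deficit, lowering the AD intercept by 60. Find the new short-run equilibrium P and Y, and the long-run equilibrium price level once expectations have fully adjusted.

Short run: P = 119, Y = 2072. Long run: P = 139.

AD shifts left: new AD is Y = 2429 − 3P. With Pᵉ = 114, SRAS is Y = 644 + 12P.
Short run: 2429 − 3P = 644 + 12P gives 1785 = 15P, so P = 119 and Y = 2429 − 3·119 = 2072.
Y = 2072 is above potential 2012; expectations adjust and SRAS shifts left until Y = 2012.
Long run: on the new AD curve, 2012 = 2429 − 3P gives P = 139.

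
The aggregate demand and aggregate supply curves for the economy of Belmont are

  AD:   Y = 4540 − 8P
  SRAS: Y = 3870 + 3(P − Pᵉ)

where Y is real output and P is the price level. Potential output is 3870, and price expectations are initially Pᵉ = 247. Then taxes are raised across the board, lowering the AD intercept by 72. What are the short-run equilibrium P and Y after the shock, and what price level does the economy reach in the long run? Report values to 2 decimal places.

AD shifts left: new AD is Y = 4468 − 8P. With Pᵉ = 247, SRAS is Y = 3129 + 3P.
Short run: 4468 − 8P = 3129 + 3P gives 1339 = 11P, so P = 121.73 and Y = 4468 − 8P = 3494.18.
Y = 3494.18 is below potential 3870; expectations adjust and SRAS shifts right until Y = 3870.
Long run: on the new AD curve, 3870 = 4468 − 8P gives P = 74.75.

Short run: P = 121.73, Y = 3494.18. Long run: P = 74.75.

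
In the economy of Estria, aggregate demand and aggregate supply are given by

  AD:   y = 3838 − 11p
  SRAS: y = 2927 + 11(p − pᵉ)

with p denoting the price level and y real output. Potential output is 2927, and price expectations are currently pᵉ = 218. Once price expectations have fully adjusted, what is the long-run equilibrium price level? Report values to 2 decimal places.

Long-run p = 82.82

Short run: with pᵉ = 218, SRAS is y = 529 + 11p. Setting AD = SRAS gives 3309 = 22p, so p = 150.41 and y = 3838 − 11p = 2183.50.
Output 2183.50 is below potential 2927, so over time expected prices fall and SRAS shifts right until y returns to 2927.
Long run: y = 2927 on the AD curve gives 2927 = 3838 − 11p, so p = 82.82.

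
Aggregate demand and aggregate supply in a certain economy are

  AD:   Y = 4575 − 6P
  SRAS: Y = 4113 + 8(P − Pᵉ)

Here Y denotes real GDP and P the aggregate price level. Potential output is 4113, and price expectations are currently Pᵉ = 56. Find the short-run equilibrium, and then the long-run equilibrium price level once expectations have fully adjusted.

Short run: P = 65, Y = 4185. Long run: P = 77.

Short run: with Pᵉ = 56, SRAS is Y = 3665 + 8P. Setting AD = SRAS gives 910 = 14P, so P = 65 and Y = 4575 − 6·65 = 4185.
Output 4185 is above potential 4113, so over time expected prices rise and SRAS shifts left until Y returns to 4113.
Long run: Y = 4113 on the AD curve gives 4113 = 4575 − 6P, so P = 77.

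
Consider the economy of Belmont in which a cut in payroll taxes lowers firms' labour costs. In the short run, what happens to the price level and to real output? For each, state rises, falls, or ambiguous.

Price level: falls; output: rises

This is a favourable supply shock: SRAS shifts right.
Moving along the downward-sloping AD curve, P falls and Y rises.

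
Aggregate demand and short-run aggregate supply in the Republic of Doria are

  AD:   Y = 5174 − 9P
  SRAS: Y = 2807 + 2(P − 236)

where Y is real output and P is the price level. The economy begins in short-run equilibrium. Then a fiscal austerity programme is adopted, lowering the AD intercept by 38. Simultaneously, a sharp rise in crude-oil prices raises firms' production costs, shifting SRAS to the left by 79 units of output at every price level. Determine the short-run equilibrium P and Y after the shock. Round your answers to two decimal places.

After both shocks: AD is Y = 5136 − 9P and SRAS is Y = 2256 + 2P.
Setting them equal: 2880 = 11P, so P = 261.82.
Substituting into AD, Y = 2779.64.

P = 261.82, Y = 2779.64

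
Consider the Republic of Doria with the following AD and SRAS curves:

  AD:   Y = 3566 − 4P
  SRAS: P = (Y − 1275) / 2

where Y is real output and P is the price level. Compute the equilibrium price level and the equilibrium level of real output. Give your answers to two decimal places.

P = 381.83, Y = 2038.67

Rearrange SRAS to Y = 1275 + 2P.
Set AD = SRAS: 3566 − 4P = 1275 + 2P, so 2291 = 6P and P = 381.83.
Substituting into AD, Y = 3566 − 4P = 2038.67.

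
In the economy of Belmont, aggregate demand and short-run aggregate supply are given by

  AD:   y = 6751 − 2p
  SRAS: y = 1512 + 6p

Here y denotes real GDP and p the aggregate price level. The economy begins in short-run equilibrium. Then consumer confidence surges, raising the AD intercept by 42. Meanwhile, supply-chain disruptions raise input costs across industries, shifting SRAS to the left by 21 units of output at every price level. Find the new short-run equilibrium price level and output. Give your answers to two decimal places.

After both shocks: AD is y = 6793 − 2p and SRAS is y = 1491 + 6p.
Setting them equal: 5302 = 8p, so p = 662.75.
Substituting into AD, y = 5467.50.

p = 662.75, y = 5467.50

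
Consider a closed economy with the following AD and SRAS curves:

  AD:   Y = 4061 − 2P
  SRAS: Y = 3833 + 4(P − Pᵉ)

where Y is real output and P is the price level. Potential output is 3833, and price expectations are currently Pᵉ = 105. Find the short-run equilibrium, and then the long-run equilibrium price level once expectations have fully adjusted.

Short run: with Pᵉ = 105, SRAS is Y = 3413 + 4P. Setting AD = SRAS gives 648 = 6P, so P = 108 and Y = 4061 − 2·108 = 3845.
Output 3845 is above potential 3833, so over time expected prices rise and SRAS shifts left until Y returns to 3833.
Long run: Y = 3833 on the AD curve gives 3833 = 4061 − 2P, so P = 114.

Short run: P = 108, Y = 3845. Long run: P = 114.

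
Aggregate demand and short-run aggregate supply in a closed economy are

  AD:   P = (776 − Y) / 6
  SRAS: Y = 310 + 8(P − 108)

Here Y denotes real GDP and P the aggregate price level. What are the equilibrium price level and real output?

P = 95, Y = 206

Write SRAS as Y = 310 + 8P − 864 = 8P − 554.
Rearrange AD to Y = 776 − 6P.
Set AD = SRAS: 776 − 6P = 8P − 554, so 1330 = 14P and P = 95.
Then Y = 776 − 6·95 = 206.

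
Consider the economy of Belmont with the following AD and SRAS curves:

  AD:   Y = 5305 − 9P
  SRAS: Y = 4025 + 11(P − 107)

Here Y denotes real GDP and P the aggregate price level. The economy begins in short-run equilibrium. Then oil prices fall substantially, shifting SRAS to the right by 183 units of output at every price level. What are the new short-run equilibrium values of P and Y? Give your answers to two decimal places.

This is a positive supply shock: SRAS shifts right.
New SRAS: Y = 3031 + 11P.
Set AD = SRAS: 5305 − 9P = 3031 + 11P, so 2274 = 20P and P = 113.70.
Substituting into AD, Y = 4281.70.

P = 113.70, Y = 4281.70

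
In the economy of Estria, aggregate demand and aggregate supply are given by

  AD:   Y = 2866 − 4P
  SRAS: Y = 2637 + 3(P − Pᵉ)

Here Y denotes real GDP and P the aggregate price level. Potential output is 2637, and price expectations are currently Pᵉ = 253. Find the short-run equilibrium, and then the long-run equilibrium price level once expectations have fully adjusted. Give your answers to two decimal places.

Short run: P = 141.14, Y = 2301.43. Long run: P = 57.25.

Short run: with Pᵉ = 253, SRAS is Y = 1878 + 3P. Setting AD = SRAS gives 988 = 7P, so P = 141.14 and Y = 2866 − 4P = 2301.43.
Output 2301.43 is below potential 2637, so over time expected prices fall and SRAS shifts right until Y returns to 2637.
Long run: Y = 2637 on the AD curve gives 2637 = 2866 − 4P, so P = 57.25.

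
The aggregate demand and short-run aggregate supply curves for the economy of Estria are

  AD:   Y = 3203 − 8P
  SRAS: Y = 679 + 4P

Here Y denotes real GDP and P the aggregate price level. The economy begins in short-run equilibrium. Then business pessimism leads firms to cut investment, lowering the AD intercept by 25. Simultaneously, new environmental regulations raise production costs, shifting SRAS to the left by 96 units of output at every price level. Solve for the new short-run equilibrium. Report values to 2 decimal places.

After both shocks: AD is Y = 3178 − 8P and SRAS is Y = 583 + 4P.
Setting them equal: 2595 = 12P, so P = 216.25.
Substituting into AD, Y = 1448.00.

P = 216.25, Y = 1448.00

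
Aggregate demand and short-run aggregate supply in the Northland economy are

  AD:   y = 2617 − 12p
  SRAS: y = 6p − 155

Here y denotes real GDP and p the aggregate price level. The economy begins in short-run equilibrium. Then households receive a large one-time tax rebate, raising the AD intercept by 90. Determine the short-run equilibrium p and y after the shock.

p = 159, y = 799

This is a positive demand shock: AD shifts right.
New AD: y = 2707 − 12p.
Set AD = SRAS: 2707 − 12p = 6p − 155, so 2862 = 18p and p = 159.
y = 2707 − 12·159 = 799.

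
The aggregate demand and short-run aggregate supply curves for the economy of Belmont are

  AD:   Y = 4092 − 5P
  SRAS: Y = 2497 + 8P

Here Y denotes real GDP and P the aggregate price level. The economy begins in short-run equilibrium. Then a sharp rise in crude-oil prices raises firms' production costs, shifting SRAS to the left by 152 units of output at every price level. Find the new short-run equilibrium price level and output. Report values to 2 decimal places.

P = 134.38, Y = 3420.08

This is a negative supply shock: SRAS shifts left.
New SRAS: Y = 2345 + 8P.
Set AD = SRAS: 4092 − 5P = 2345 + 8P, so 1747 = 13P and P = 134.38.
Substituting into AD, Y = 3420.08.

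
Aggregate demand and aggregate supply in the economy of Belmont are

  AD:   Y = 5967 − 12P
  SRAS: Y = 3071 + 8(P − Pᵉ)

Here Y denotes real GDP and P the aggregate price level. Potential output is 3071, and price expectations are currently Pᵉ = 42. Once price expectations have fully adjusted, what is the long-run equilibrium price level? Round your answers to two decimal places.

Long-run P = 241.33

Short run: with Pᵉ = 42, SRAS is Y = 2735 + 8P. Setting AD = SRAS gives 3232 = 20P, so P = 161.60 and Y = 5967 − 12P = 4027.80.
Output 4027.80 is above potential 3071, so over time expected prices rise and SRAS shifts left until Y returns to 3071.
Long run: Y = 3071 on the AD curve gives 3071 = 5967 − 12P, so P = 241.33.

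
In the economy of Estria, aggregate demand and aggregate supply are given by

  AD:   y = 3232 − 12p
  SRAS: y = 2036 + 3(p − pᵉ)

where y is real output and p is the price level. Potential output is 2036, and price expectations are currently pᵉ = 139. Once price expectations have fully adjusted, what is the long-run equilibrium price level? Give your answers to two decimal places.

Short run: with pᵉ = 139, SRAS is y = 1619 + 3p. Setting AD = SRAS gives 1613 = 15p, so p = 107.53 and y = 3232 − 12p = 1941.60.
Output 1941.60 is below potential 2036, so over time expected prices fall and SRAS shifts right until y returns to 2036.
Long run: y = 2036 on the AD curve gives 2036 = 3232 − 12p, so p = 99.67.

Long-run p = 99.67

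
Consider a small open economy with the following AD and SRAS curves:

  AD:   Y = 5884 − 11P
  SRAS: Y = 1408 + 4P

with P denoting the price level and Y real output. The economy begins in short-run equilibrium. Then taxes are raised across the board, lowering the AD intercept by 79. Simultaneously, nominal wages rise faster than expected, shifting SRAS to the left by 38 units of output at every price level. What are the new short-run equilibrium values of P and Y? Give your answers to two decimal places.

P = 295.67, Y = 2552.67

After both shocks: AD is Y = 5805 − 11P and SRAS is Y = 1370 + 4P.
Setting them equal: 4435 = 15P, so P = 295.67.
Substituting into AD, Y = 2552.67.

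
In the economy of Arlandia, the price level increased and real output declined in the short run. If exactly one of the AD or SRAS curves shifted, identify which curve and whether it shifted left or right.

P rose and Y fell. An AD shift moves P and Y in the same direction; an SRAS shift moves them in opposite directions.
Here P and Y moved in opposite directions, so the SRAS curve shifted.
Since Y fell, SRAS shifted left.

SRAS shifted left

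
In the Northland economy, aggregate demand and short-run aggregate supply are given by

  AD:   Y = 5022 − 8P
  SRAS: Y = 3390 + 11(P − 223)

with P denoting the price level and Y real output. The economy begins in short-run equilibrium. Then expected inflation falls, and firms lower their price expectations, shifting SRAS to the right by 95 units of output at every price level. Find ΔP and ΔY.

ΔP = -5, ΔY = +40

This is a positive supply shock: SRAS shifts right.
New SRAS: Y = 1032 + 11P.
Set AD = SRAS: 5022 − 8P = 1032 + 11P, so 3990 = 19P and P = 210.
Y = 5022 − 8·210 = 3342.
Initially P = 215, Y = 3302, so ΔP = -5 and ΔY = +40.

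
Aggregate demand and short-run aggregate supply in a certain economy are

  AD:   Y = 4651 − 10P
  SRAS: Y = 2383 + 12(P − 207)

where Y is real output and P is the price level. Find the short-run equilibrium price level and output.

P = 216, Y = 2491

Write SRAS as Y = 2383 + 12P − 2484 = 12P − 101.
Set AD = SRAS: 4651 − 10P = 12P − 101, so 4752 = 22P and P = 216.
Then Y = 4651 − 10·216 = 2491.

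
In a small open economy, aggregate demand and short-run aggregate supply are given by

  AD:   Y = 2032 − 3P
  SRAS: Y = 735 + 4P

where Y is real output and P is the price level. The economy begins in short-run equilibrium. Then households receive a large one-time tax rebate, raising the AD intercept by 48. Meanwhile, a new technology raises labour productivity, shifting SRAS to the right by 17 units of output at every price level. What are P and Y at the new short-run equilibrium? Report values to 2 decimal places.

After both shocks: AD is Y = 2080 − 3P and SRAS is Y = 752 + 4P.
Setting them equal: 1328 = 7P, so P = 189.71.
Substituting into AD, Y = 1510.86.

P = 189.71, Y = 1510.86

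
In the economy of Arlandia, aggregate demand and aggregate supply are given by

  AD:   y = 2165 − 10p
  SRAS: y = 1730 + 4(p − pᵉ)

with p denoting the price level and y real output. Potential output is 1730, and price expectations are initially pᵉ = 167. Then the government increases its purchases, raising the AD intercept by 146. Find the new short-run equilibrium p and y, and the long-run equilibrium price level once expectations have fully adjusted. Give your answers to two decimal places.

AD shifts right: new AD is y = 2311 − 10p. With pᵉ = 167, SRAS is y = 1062 + 4p.
Short run: 2311 − 10p = 1062 + 4p gives 1249 = 14p, so p = 89.21 and y = 2311 − 10p = 1418.86.
y = 1418.86 is below potential 1730; expectations adjust and SRAS shifts right until y = 1730.
Long run: on the new AD curve, 1730 = 2311 − 10p gives p = 58.10.

Short run: p = 89.21, y = 1418.86. Long run: p = 58.10.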